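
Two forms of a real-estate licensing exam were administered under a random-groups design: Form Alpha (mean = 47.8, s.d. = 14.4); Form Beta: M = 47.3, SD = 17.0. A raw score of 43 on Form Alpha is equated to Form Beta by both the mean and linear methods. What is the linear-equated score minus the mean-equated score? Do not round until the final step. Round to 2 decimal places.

-0.87

Mean-equated: 43 + (47.3 − 47.8) = 42.50
Linear-equated: (17.0/14.4)(43 − 47.8) + 47.3 = 41.633
Difference = 41.633 − 42.50 = -0.87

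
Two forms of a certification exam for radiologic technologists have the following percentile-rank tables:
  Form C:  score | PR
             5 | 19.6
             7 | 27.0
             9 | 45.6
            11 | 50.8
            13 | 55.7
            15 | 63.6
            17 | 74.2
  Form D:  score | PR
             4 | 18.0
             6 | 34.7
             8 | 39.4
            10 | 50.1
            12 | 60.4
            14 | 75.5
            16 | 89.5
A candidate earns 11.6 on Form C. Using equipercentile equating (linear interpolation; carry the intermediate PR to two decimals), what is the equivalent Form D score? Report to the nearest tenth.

PR of 11.6 on Form C: 50.8 + (11.6 − 11)/(13 − 11) × (55.7 − 50.8) = 52.27
On Form D, PR 52.27 falls between score 10 (PR 50.1) and 12 (PR 60.4).
Interpolate: 10 + (52.27 − 50.1)/(60.4 − 50.1) × (12 − 10) = 10.4

10.4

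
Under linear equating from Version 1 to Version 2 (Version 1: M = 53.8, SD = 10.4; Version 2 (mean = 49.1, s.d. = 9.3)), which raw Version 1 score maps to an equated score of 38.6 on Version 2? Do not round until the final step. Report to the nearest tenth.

Invert y = (SD_Y/SD_X)(x − M_X) + M_Y:
x = (SD_X/SD_Y)(y − M_Y) + M_X = (10.4/9.3)(38.6 − 49.1) + 53.8
x = 1.118280 × -10.500 + 53.8 = 42.1

42.1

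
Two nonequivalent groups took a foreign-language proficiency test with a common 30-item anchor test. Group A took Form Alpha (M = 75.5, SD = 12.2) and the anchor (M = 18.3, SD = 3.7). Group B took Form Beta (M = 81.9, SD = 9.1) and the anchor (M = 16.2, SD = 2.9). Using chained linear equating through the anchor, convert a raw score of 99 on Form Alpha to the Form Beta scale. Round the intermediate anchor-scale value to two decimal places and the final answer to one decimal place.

Form Alpha → anchor (Group A): v = (3.7/12.2)(99 − 75.5) + 18.3 = 25.43
anchor → Form Beta (Group B): y = (9.1/2.9)(25.43 − 16.2) + 81.9 = 110.9

110.9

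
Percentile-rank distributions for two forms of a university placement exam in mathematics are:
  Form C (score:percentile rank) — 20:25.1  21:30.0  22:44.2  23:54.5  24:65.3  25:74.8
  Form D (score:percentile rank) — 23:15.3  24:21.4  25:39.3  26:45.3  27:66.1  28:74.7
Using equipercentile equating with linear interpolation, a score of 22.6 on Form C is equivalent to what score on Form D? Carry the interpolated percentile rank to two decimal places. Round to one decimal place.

PR of 22.6 on Form C: 44.2 + (22.6 − 22)/(23 − 22) × (54.5 − 44.2) = 50.38
On Form D, PR 50.38 falls between score 26 (PR 45.3) and 27 (PR 66.1).
Interpolate: 26 + (50.38 − 45.3)/(66.1 − 45.3) × (27 − 26) = 26.2

26.2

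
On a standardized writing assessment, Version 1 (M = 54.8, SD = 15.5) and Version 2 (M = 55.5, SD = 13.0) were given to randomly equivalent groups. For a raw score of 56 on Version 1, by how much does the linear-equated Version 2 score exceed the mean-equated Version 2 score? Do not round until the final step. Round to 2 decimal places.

-0.19

Mean-equated: 56 + (55.5 − 54.8) = 56.70
Linear-equated: (13.0/15.5)(56 − 54.8) + 55.5 = 56.506
Difference = 56.506 − 56.70 = -0.19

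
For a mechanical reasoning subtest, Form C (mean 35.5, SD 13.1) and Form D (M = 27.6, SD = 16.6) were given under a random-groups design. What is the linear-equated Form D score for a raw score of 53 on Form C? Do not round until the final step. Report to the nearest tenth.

49.8

Linear equating: y = (SD_Y/SD_X)(x − M_X) + M_Y
y = (16.6/13.1)(53 − 35.5) + 27.6
y = 1.267176 × 17.5 + 27.6 = 22.1756 + 27.6 = 49.8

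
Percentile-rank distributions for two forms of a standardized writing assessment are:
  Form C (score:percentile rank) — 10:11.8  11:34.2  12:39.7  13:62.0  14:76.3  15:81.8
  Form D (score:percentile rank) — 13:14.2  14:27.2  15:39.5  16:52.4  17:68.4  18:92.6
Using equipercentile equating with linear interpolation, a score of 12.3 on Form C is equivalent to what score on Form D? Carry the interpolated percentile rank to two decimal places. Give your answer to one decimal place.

PR of 12.3 on Form C: 39.7 + (12.3 − 12)/(13 − 12) × (62.0 − 39.7) = 46.39
On Form D, PR 46.39 falls between score 15 (PR 39.5) and 16 (PR 52.4).
Interpolate: 15 + (46.39 − 39.5)/(52.4 − 39.5) × (16 − 15) = 15.5

15.5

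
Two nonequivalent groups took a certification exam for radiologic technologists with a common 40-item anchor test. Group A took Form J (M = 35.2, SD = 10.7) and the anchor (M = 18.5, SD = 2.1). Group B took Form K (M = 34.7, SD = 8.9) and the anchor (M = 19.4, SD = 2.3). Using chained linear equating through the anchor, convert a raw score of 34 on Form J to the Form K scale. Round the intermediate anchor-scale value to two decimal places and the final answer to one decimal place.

Form J → anchor (Group A): v = (2.1/10.7)(34 − 35.2) + 18.5 = 18.26
anchor → Form K (Group B): y = (8.9/2.3)(18.26 − 19.4) + 34.7 = 30.3

30.3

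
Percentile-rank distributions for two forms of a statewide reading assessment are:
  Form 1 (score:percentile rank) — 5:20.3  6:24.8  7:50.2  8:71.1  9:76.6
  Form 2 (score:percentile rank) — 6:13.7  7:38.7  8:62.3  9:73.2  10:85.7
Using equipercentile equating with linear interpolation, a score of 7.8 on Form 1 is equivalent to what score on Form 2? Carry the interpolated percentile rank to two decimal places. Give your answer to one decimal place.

PR of 7.8 on Form 1: 50.2 + (7.8 − 7)/(8 − 7) × (71.1 − 50.2) = 66.92
On Form 2, PR 66.92 falls between score 8 (PR 62.3) and 9 (PR 73.2).
Interpolate: 8 + (66.92 − 62.3)/(73.2 − 62.3) × (9 − 8) = 8.4

8.4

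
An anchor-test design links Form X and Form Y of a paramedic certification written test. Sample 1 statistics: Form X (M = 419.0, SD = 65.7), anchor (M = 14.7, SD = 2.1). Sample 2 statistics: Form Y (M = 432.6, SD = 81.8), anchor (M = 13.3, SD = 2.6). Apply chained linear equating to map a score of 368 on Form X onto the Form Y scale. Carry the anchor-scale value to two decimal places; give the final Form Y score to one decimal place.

Form X → anchor (Sample 1): v = (2.1/65.7)(368 − 419.0) + 14.7 = 13.07
anchor → Form Y (Sample 2): y = (81.8/2.6)(13.07 − 13.3) + 432.6 = 425.4

425.4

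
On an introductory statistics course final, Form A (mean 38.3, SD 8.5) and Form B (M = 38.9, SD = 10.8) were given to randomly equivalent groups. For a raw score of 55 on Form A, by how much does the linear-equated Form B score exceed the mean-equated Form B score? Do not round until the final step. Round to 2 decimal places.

4.52

Mean-equated: 55 + (38.9 − 38.3) = 55.60
Linear-equated: (10.8/8.5)(55 − 38.3) + 38.9 = 60.119
Difference = 60.119 − 55.60 = 4.52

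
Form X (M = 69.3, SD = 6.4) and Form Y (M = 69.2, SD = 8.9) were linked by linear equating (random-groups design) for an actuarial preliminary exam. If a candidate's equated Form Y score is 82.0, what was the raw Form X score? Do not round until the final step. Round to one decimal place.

78.5

Invert y = (SD_Y/SD_X)(x − M_X) + M_Y:
x = (SD_X/SD_Y)(y − M_Y) + M_X = (6.4/8.9)(82.0 − 69.2) + 69.3
x = 0.719101 × 12.800 + 69.3 = 78.5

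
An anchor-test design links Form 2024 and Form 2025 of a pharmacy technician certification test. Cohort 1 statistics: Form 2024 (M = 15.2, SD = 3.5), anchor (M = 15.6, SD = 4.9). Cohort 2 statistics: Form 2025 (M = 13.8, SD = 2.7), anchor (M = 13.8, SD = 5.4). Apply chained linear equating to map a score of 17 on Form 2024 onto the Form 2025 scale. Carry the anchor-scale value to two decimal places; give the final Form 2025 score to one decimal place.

16.0

Form 2024 → anchor (Cohort 1): v = (4.9/3.5)(17 − 15.2) + 15.6 = 18.12
anchor → Form 2025 (Cohort 2): y = (2.7/5.4)(18.12 − 13.8) + 13.8 = 16.0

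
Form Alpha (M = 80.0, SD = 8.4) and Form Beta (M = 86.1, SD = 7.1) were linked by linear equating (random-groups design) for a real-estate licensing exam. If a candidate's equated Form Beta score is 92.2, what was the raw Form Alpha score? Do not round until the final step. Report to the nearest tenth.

87.2

Invert y = (SD_Y/SD_X)(x − M_X) + M_Y:
x = (SD_X/SD_Y)(y − M_Y) + M_X = (8.4/7.1)(92.2 − 86.1) + 80.0
x = 1.183099 × 6.100 + 80.0 = 87.2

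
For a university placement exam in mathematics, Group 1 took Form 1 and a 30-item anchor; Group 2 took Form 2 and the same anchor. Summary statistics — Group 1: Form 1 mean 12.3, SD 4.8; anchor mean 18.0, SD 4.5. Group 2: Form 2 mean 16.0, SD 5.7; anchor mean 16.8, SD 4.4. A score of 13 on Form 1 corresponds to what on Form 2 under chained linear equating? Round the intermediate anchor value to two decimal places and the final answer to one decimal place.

Form 1 → anchor (Group 1): v = (4.5/4.8)(13 − 12.3) + 18.0 = 18.66
anchor → Form 2 (Group 2): y = (5.7/4.4)(18.66 − 16.8) + 16.0 = 18.4

18.4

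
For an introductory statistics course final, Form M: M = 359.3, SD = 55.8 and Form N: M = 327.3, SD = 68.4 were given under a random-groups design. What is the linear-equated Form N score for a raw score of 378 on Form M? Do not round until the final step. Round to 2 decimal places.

350.22

Linear equating: y = (SD_Y/SD_X)(x − M_X) + M_Y
y = (68.4/55.8)(378 − 359.3) + 327.3
y = 1.225806 × 18.7 + 327.3 = 22.9226 + 327.3 = 350.22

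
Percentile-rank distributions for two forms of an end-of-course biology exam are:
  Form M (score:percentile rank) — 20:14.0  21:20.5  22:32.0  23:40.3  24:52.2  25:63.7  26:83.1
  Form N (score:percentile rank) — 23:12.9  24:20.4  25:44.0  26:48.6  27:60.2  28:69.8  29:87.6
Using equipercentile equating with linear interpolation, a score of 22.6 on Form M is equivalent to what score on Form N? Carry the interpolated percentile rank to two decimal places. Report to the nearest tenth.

PR of 22.6 on Form M: 32.0 + (22.6 − 22)/(23 − 22) × (40.3 − 32.0) = 36.98
On Form N, PR 36.98 falls between score 24 (PR 20.4) and 25 (PR 44.0).
Interpolate: 24 + (36.98 − 20.4)/(44.0 − 20.4) × (25 − 24) = 24.7

24.7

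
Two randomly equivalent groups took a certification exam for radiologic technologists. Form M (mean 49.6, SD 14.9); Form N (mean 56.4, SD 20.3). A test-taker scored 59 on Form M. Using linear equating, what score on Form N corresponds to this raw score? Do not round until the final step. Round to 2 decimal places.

69.21

Linear equating: y = (SD_Y/SD_X)(x − M_X) + M_Y
y = (20.3/14.9)(59 − 49.6) + 56.4
y = 1.362416 × 9.4 + 56.4 = 12.8067 + 56.4 = 69.21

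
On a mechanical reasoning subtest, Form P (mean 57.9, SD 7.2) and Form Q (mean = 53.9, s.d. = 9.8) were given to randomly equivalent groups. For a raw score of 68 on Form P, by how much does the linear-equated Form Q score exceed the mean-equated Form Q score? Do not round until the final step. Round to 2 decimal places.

3.65

Mean-equated: 68 + (53.9 − 57.9) = 64.00
Linear-equated: (9.8/7.2)(68 − 57.9) + 53.9 = 67.647
Difference = 67.647 − 64.00 = 3.65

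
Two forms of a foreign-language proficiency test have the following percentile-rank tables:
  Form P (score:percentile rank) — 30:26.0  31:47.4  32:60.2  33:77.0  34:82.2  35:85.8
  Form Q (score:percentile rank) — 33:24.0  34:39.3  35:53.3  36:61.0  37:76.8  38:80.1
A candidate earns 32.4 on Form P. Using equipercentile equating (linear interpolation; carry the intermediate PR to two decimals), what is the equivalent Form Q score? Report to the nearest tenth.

36.4

PR of 32.4 on Form P: 60.2 + (32.4 − 32)/(33 − 32) × (77.0 − 60.2) = 66.92
On Form Q, PR 66.92 falls between score 36 (PR 61.0) and 37 (PR 76.8).
Interpolate: 36 + (66.92 − 61.0)/(76.8 − 61.0) × (37 − 36) = 36.4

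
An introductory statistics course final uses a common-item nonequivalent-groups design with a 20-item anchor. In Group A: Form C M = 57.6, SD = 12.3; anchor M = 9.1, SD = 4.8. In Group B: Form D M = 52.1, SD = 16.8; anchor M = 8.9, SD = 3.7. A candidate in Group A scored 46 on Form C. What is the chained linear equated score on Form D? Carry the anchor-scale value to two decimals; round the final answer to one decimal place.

32.4

Form C → anchor (Group A): v = (4.8/12.3)(46 − 57.6) + 9.1 = 4.57
anchor → Form D (Group B): y = (16.8/3.7)(4.57 − 8.9) + 52.1 = 32.4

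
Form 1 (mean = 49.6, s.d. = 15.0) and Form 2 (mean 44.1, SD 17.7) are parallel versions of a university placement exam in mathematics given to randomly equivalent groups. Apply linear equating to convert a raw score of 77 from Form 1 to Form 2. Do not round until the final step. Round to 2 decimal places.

76.43

Linear equating: y = (SD_Y/SD_X)(x − M_X) + M_Y
y = (17.7/15.0)(77 − 49.6) + 44.1
y = 1.180000 × 27.4 + 44.1 = 32.3320 + 44.1 = 76.43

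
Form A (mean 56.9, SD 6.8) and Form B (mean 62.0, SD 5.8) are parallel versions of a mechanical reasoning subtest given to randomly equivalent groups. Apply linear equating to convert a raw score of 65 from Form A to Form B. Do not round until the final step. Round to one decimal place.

Linear equating: y = (SD_Y/SD_X)(x − M_X) + M_Y
y = (5.8/6.8)(65 − 56.9) + 62.0
y = 0.852941 × 8.1 + 62.0 = 6.9088 + 62.0 = 68.9

68.9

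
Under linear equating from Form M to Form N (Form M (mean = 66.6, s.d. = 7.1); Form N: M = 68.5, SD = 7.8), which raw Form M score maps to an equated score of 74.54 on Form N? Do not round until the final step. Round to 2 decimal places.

72.10

Invert y = (SD_Y/SD_X)(x − M_X) + M_Y:
x = (SD_X/SD_Y)(y − M_Y) + M_X = (7.1/7.8)(74.54 − 68.5) + 66.6
x = 0.910256 × 6.040 + 66.6 = 72.10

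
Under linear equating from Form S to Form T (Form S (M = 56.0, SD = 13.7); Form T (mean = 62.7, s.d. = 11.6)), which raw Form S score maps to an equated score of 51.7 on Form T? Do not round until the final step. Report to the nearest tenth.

Invert y = (SD_Y/SD_X)(x − M_X) + M_Y:
x = (SD_X/SD_Y)(y − M_Y) + M_X = (13.7/11.6)(51.7 − 62.7) + 56.0
x = 1.181034 × -11.000 + 56.0 = 43.0

43.0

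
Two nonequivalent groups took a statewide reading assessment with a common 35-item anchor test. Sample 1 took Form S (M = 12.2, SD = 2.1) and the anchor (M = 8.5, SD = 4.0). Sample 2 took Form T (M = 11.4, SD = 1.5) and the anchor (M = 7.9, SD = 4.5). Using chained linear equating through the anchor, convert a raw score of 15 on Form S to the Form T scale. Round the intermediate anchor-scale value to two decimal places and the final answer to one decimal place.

13.4

Form S → anchor (Sample 1): v = (4.0/2.1)(15 − 12.2) + 8.5 = 13.83
anchor → Form T (Sample 2): y = (1.5/4.5)(13.83 − 7.9) + 11.4 = 13.4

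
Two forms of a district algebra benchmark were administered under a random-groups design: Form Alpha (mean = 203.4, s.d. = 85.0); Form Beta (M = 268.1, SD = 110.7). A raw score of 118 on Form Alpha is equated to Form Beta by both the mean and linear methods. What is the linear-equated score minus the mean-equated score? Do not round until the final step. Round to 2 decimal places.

Mean-equated: 118 + (268.1 − 203.4) = 182.70
Linear-equated: (110.7/85.0)(118 − 203.4) + 268.1 = 156.879
Difference = 156.879 − 182.70 = -25.82

-25.82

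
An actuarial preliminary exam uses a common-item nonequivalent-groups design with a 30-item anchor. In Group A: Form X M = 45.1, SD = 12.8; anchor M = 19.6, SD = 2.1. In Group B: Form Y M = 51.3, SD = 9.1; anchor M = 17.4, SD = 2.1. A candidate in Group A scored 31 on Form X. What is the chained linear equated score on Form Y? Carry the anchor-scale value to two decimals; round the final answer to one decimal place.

Form X → anchor (Group A): v = (2.1/12.8)(31 − 45.1) + 19.6 = 17.29
anchor → Form Y (Group B): y = (9.1/2.1)(17.29 − 17.4) + 51.3 = 50.8

50.8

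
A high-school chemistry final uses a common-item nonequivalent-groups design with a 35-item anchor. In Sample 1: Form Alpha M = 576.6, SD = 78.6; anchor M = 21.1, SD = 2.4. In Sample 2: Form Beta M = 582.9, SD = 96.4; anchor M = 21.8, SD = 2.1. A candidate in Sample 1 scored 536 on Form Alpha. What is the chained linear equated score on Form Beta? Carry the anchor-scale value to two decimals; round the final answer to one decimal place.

493.8

Form Alpha → anchor (Sample 1): v = (2.4/78.6)(536 − 576.6) + 21.1 = 19.86
anchor → Form Beta (Sample 2): y = (96.4/2.1)(19.86 − 21.8) + 582.9 = 493.8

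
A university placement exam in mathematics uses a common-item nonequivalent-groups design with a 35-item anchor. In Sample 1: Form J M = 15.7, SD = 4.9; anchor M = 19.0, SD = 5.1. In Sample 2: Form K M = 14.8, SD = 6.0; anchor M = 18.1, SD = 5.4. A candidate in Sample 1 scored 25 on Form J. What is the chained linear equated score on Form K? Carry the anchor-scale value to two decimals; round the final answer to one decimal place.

26.6

Form J → anchor (Sample 1): v = (5.1/4.9)(25 − 15.7) + 19.0 = 28.68
anchor → Form K (Sample 2): y = (6.0/5.4)(28.68 − 18.1) + 14.8 = 26.6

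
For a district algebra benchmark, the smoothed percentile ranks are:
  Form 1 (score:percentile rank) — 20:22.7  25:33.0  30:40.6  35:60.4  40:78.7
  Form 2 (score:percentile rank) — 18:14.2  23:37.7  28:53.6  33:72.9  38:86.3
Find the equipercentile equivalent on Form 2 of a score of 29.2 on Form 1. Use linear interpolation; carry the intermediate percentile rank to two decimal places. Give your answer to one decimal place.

PR of 29.2 on Form 1: 33.0 + (29.2 − 25)/(30 − 25) × (40.6 − 33.0) = 39.38
On Form 2, PR 39.38 falls between score 23 (PR 37.7) and 28 (PR 53.6).
Interpolate: 23 + (39.38 − 37.7)/(53.6 − 37.7) × (28 − 23) = 23.5

23.5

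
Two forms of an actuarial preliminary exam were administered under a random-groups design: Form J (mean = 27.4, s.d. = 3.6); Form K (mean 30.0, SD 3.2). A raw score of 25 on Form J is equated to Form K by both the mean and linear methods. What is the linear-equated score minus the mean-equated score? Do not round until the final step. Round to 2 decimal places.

0.27

Mean-equated: 25 + (30.0 − 27.4) = 27.60
Linear-equated: (3.2/3.6)(25 − 27.4) + 30.0 = 27.867
Difference = 27.867 − 27.60 = 0.27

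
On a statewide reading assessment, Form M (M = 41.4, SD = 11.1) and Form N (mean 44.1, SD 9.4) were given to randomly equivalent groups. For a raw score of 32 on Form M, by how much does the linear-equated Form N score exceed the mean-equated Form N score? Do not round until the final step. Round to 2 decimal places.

Mean-equated: 32 + (44.1 − 41.4) = 34.70
Linear-equated: (9.4/11.1)(32 − 41.4) + 44.1 = 36.140
Difference = 36.140 − 34.70 = 1.44

1.44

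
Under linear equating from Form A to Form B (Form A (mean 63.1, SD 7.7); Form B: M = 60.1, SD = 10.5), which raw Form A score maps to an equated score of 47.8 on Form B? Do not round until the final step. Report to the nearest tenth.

54.1

Invert y = (SD_Y/SD_X)(x − M_X) + M_Y:
x = (SD_X/SD_Y)(y − M_Y) + M_X = (7.7/10.5)(47.8 − 60.1) + 63.1
x = 0.733333 × -12.300 + 63.1 = 54.1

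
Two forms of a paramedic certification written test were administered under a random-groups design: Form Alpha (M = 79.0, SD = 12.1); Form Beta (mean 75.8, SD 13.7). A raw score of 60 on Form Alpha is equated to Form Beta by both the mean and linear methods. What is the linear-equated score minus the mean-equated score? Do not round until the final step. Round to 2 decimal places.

Mean-equated: 60 + (75.8 − 79.0) = 56.80
Linear-equated: (13.7/12.1)(60 − 79.0) + 75.8 = 54.288
Difference = 54.288 − 56.80 = -2.51

-2.51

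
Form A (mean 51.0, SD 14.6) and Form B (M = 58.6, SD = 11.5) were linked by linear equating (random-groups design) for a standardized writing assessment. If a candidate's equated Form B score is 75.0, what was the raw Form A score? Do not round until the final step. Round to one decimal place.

Invert y = (SD_Y/SD_X)(x − M_X) + M_Y:
x = (SD_X/SD_Y)(y − M_Y) + M_X = (14.6/11.5)(75.0 − 58.6) + 51.0
x = 1.269565 × 16.400 + 51.0 = 71.8

71.8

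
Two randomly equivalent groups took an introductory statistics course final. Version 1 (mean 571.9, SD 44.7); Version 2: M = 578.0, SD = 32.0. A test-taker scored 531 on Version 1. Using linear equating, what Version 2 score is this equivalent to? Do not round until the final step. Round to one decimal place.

548.7

Linear equating: y = (SD_Y/SD_X)(x − M_X) + M_Y
y = (32.0/44.7)(531 − 571.9) + 578.0
y = 0.715884 × -40.9 + 578.0 = -29.2796 + 578.0 = 548.7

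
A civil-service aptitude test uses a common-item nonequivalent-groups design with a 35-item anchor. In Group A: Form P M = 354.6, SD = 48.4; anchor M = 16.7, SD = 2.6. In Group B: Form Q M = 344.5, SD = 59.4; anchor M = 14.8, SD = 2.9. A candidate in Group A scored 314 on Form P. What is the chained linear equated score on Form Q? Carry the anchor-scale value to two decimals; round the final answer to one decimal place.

338.8

Form P → anchor (Group A): v = (2.6/48.4)(314 − 354.6) + 16.7 = 14.52
anchor → Form Q (Group B): y = (59.4/2.9)(14.52 − 14.8) + 344.5 = 338.8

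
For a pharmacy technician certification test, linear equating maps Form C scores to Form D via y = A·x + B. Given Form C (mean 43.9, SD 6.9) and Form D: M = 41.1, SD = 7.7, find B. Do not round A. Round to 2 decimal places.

-7.89

A = SD_Y / SD_X = 7.7 / 6.9 = 1.115942
B = M_Y − A·M_X = 41.1 − 1.115942 × 43.9 = -7.89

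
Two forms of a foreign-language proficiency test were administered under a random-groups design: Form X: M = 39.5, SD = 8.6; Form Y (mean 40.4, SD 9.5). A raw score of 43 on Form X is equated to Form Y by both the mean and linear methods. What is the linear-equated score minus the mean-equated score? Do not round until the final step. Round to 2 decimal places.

Mean-equated: 43 + (40.4 − 39.5) = 43.90
Linear-equated: (9.5/8.6)(43 − 39.5) + 40.4 = 44.266
Difference = 44.266 − 43.90 = 0.37

0.37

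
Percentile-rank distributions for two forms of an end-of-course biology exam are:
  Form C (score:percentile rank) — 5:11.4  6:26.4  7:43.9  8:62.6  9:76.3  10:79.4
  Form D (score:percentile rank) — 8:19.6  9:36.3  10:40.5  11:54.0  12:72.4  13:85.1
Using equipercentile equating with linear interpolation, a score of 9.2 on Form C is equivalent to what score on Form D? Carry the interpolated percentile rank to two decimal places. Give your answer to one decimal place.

PR of 9.2 on Form C: 76.3 + (9.2 − 9)/(10 − 9) × (79.4 − 76.3) = 76.92
On Form D, PR 76.92 falls between score 12 (PR 72.4) and 13 (PR 85.1).
Interpolate: 12 + (76.92 − 72.4)/(85.1 − 72.4) × (13 − 12) = 12.4

12.4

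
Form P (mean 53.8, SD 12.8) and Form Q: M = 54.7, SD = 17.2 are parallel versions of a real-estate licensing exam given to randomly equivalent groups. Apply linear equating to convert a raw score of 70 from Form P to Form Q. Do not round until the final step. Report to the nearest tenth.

76.5

Linear equating: y = (SD_Y/SD_X)(x − M_X) + M_Y
y = (17.2/12.8)(70 − 53.8) + 54.7
y = 1.343750 × 16.2 + 54.7 = 21.7688 + 54.7 = 76.5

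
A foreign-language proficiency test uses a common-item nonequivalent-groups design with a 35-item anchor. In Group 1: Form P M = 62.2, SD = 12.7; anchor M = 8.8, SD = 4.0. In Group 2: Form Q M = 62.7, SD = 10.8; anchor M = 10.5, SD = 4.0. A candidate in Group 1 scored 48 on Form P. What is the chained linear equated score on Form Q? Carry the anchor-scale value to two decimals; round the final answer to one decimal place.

46.0

Form P → anchor (Group 1): v = (4.0/12.7)(48 − 62.2) + 8.8 = 4.33
anchor → Form Q (Group 2): y = (10.8/4.0)(4.33 − 10.5) + 62.7 = 46.0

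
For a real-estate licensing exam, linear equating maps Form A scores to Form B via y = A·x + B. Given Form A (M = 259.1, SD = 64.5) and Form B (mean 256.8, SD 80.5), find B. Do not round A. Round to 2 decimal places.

-66.57

A = SD_Y / SD_X = 80.5 / 64.5 = 1.248062
B = M_Y − A·M_X = 256.8 − 1.248062 × 259.1 = -66.57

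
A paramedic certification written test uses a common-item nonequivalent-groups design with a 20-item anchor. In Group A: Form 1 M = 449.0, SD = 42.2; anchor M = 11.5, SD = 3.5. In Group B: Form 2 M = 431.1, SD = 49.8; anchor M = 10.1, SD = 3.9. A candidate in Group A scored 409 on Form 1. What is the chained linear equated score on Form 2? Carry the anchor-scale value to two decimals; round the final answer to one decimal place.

406.6

Form 1 → anchor (Group A): v = (3.5/42.2)(409 − 449.0) + 11.5 = 8.18
anchor → Form 2 (Group B): y = (49.8/3.9)(8.18 − 10.1) + 431.1 = 406.6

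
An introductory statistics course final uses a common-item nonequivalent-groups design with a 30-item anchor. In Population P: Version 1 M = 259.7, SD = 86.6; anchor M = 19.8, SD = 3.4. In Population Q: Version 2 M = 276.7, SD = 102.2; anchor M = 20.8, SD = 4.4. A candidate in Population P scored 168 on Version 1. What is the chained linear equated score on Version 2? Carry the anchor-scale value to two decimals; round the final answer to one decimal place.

169.9

Version 1 → anchor (Population P): v = (3.4/86.6)(168 − 259.7) + 19.8 = 16.20
anchor → Version 2 (Population Q): y = (102.2/4.4)(16.20 − 20.8) + 276.7 = 169.9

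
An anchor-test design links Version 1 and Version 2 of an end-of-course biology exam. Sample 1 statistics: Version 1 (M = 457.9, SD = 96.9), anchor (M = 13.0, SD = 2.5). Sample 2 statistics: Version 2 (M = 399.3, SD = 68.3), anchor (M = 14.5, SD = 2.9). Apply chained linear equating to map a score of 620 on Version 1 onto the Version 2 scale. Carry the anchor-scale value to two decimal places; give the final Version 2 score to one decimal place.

Version 1 → anchor (Sample 1): v = (2.5/96.9)(620 − 457.9) + 13.0 = 17.18
anchor → Version 2 (Sample 2): y = (68.3/2.9)(17.18 − 14.5) + 399.3 = 462.4

462.4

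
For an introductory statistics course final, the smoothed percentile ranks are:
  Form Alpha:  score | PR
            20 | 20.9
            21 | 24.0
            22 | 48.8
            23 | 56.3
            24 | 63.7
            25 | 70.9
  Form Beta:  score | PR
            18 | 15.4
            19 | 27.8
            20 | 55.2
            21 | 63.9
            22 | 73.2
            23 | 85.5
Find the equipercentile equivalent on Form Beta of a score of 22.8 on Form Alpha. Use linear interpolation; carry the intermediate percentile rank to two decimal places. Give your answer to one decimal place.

20.0

PR of 22.8 on Form Alpha: 48.8 + (22.8 − 22)/(23 − 22) × (56.3 − 48.8) = 54.80
On Form Beta, PR 54.80 falls between score 19 (PR 27.8) and 20 (PR 55.2).
Interpolate: 19 + (54.80 − 27.8)/(55.2 − 27.8) × (20 − 19) = 20.0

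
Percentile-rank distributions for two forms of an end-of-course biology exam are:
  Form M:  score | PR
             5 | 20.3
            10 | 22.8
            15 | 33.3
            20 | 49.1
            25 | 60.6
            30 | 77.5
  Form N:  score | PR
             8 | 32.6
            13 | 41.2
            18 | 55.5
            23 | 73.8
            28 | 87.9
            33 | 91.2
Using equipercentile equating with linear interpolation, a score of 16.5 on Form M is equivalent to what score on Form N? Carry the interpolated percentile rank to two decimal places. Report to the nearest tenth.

11.2

PR of 16.5 on Form M: 33.3 + (16.5 − 15)/(20 − 15) × (49.1 − 33.3) = 38.04
On Form N, PR 38.04 falls between score 8 (PR 32.6) and 13 (PR 41.2).
Interpolate: 8 + (38.04 − 32.6)/(41.2 − 32.6) × (13 − 8) = 11.2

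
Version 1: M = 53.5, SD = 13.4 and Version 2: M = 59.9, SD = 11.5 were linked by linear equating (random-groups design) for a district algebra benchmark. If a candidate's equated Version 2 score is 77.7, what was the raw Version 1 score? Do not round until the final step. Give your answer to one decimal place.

74.2

Invert y = (SD_Y/SD_X)(x − M_X) + M_Y:
x = (SD_X/SD_Y)(y − M_Y) + M_X = (13.4/11.5)(77.7 − 59.9) + 53.5
x = 1.165217 × 17.800 + 53.5 = 74.2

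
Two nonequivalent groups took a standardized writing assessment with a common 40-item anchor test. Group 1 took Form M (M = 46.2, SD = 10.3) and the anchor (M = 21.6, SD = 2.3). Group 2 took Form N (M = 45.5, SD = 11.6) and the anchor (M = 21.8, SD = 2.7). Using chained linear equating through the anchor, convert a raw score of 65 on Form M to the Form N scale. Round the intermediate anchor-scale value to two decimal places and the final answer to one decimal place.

Form M → anchor (Group 1): v = (2.3/10.3)(65 − 46.2) + 21.6 = 25.80
anchor → Form N (Group 2): y = (11.6/2.7)(25.80 − 21.8) + 45.5 = 62.7

62.7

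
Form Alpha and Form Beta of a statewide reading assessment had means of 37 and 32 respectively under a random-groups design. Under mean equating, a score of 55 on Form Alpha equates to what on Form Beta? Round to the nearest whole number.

50

Mean equating: y = x + (M_Y − M_X) = 55 + (32 − 37) = 50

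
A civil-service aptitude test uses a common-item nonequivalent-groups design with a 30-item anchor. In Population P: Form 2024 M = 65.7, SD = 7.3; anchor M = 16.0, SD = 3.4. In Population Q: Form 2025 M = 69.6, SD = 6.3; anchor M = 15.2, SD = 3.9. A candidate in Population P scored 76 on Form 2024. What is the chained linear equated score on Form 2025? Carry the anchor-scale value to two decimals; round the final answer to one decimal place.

78.6

Form 2024 → anchor (Population P): v = (3.4/7.3)(76 − 65.7) + 16.0 = 20.80
anchor → Form 2025 (Population Q): y = (6.3/3.9)(20.80 − 15.2) + 69.6 = 78.6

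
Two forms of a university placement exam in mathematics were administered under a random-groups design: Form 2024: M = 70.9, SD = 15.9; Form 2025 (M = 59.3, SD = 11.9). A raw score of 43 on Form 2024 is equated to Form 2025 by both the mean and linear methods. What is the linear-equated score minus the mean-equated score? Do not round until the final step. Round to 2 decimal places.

Mean-equated: 43 + (59.3 − 70.9) = 31.40
Linear-equated: (11.9/15.9)(43 − 70.9) + 59.3 = 38.419
Difference = 38.419 − 31.40 = 7.02

7.02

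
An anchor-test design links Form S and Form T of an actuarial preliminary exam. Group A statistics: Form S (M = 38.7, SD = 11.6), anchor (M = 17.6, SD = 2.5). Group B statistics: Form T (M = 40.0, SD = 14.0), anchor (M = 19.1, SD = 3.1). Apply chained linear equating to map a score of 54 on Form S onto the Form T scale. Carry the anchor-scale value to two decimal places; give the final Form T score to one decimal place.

Form S → anchor (Group A): v = (2.5/11.6)(54 − 38.7) + 17.6 = 20.90
anchor → Form T (Group B): y = (14.0/3.1)(20.90 − 19.1) + 40.0 = 48.1

48.1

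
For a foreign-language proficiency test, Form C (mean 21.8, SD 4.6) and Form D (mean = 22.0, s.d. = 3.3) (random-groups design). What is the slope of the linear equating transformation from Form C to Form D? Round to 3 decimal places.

A = SD_Y / SD_X = 3.3 / 4.6 = 0.717

0.717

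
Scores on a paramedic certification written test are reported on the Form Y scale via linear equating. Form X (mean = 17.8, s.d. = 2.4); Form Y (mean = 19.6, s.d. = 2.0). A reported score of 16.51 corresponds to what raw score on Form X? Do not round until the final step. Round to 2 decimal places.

14.09

Invert y = (SD_Y/SD_X)(x − M_X) + M_Y:
x = (SD_X/SD_Y)(y − M_Y) + M_X = (2.4/2.0)(16.51 − 19.6) + 17.8
x = 1.200000 × -3.090 + 17.8 = 14.09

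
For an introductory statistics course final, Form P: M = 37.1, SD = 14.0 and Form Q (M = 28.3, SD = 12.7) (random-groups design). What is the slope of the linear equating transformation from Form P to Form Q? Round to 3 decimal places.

A = SD_Y / SD_X = 12.7 / 14.0 = 0.907

0.907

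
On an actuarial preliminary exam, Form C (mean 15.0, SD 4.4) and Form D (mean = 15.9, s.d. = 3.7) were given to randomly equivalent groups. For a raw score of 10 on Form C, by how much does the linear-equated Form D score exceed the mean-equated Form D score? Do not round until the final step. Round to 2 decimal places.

0.80

Mean-equated: 10 + (15.9 − 15.0) = 10.90
Linear-equated: (3.7/4.4)(10 − 15.0) + 15.9 = 11.695
Difference = 11.695 − 10.90 = 0.80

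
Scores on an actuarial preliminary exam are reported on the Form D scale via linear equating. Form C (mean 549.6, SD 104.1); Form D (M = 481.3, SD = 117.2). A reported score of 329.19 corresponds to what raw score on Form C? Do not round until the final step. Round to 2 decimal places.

414.49

Invert y = (SD_Y/SD_X)(x − M_X) + M_Y:
x = (SD_X/SD_Y)(y − M_Y) + M_X = (104.1/117.2)(329.19 − 481.3) + 549.6
x = 0.888225 × -152.110 + 549.6 = 414.49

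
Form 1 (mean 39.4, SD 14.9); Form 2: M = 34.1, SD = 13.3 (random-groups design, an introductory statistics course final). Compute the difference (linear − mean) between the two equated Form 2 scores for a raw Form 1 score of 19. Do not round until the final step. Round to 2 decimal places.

2.19

Mean-equated: 19 + (34.1 − 39.4) = 13.70
Linear-equated: (13.3/14.9)(19 − 39.4) + 34.1 = 15.891
Difference = 15.891 − 13.70 = 2.19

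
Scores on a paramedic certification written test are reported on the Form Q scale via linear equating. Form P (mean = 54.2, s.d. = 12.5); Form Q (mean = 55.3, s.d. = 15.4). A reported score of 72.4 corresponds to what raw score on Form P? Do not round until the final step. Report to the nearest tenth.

68.1

Invert y = (SD_Y/SD_X)(x − M_X) + M_Y:
x = (SD_X/SD_Y)(y − M_Y) + M_X = (12.5/15.4)(72.4 − 55.3) + 54.2
x = 0.811688 × 17.100 + 54.2 = 68.1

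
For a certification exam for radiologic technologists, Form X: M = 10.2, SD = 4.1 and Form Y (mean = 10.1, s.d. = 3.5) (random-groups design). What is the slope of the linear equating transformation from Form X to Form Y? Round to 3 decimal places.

A = SD_Y / SD_X = 3.5 / 4.1 = 0.854

0.854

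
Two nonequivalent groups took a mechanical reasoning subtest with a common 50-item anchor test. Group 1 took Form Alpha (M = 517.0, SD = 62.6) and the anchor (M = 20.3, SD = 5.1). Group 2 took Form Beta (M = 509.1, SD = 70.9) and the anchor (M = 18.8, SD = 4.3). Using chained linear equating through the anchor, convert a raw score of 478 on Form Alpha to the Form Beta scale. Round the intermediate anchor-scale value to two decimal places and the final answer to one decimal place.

481.4

Form Alpha → anchor (Group 1): v = (5.1/62.6)(478 − 517.0) + 20.3 = 17.12
anchor → Form Beta (Group 2): y = (70.9/4.3)(17.12 − 18.8) + 509.1 = 481.4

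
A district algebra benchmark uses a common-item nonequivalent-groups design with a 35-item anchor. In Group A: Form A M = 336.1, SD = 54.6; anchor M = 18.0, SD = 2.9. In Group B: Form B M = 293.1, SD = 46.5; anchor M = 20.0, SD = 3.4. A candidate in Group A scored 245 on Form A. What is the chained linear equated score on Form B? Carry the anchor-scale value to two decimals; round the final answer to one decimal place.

Form A → anchor (Group A): v = (2.9/54.6)(245 − 336.1) + 18.0 = 13.16
anchor → Form B (Group B): y = (46.5/3.4)(13.16 − 20.0) + 293.1 = 199.6

199.6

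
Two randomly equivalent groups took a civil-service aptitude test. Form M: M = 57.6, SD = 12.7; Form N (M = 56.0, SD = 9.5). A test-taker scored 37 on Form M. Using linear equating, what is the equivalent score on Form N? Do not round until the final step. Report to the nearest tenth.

40.6

Linear equating: y = (SD_Y/SD_X)(x − M_X) + M_Y
y = (9.5/12.7)(37 − 57.6) + 56.0
y = 0.748031 × -20.6 + 56.0 = -15.4094 + 56.0 = 40.6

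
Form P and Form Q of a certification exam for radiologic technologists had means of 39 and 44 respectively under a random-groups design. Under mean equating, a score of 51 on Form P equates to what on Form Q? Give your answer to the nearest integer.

Mean equating: y = x + (M_Y − M_X) = 51 + (44 − 39) = 56

56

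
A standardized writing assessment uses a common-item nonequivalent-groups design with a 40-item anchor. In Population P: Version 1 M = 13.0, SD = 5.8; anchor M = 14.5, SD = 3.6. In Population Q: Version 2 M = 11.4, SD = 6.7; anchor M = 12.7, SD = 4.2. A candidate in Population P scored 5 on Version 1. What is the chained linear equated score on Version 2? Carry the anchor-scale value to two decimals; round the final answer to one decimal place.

6.3

Version 1 → anchor (Population P): v = (3.6/5.8)(5 − 13.0) + 14.5 = 9.53
anchor → Version 2 (Population Q): y = (6.7/4.2)(9.53 − 12.7) + 11.4 = 6.3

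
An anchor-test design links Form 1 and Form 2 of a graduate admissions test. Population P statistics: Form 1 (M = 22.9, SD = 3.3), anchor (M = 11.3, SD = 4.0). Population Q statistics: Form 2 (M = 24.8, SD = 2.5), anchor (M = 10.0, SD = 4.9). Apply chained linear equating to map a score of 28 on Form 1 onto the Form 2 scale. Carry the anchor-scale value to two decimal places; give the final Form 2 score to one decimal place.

28.6

Form 1 → anchor (Population P): v = (4.0/3.3)(28 − 22.9) + 11.3 = 17.48
anchor → Form 2 (Population Q): y = (2.5/4.9)(17.48 − 10.0) + 24.8 = 28.6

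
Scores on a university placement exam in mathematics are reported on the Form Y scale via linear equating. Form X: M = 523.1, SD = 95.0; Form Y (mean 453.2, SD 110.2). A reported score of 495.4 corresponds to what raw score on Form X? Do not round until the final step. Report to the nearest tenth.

Invert y = (SD_Y/SD_X)(x − M_X) + M_Y:
x = (SD_X/SD_Y)(y − M_Y) + M_X = (95.0/110.2)(495.4 − 453.2) + 523.1
x = 0.862069 × 42.200 + 523.1 = 559.5

559.5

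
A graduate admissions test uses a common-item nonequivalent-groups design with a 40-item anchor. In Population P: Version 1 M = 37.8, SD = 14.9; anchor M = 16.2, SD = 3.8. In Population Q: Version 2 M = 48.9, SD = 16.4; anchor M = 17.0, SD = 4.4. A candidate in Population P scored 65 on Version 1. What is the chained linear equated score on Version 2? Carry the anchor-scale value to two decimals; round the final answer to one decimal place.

71.8

Version 1 → anchor (Population P): v = (3.8/14.9)(65 − 37.8) + 16.2 = 23.14
anchor → Version 2 (Population Q): y = (16.4/4.4)(23.14 − 17.0) + 48.9 = 71.8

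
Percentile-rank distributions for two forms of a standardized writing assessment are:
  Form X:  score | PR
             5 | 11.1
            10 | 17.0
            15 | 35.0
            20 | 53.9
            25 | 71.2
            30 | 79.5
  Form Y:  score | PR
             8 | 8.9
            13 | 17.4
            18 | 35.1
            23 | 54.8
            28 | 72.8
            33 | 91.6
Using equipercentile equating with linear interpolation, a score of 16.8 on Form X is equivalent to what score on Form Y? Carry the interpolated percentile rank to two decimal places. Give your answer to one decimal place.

19.7

PR of 16.8 on Form X: 35.0 + (16.8 − 15)/(20 − 15) × (53.9 − 35.0) = 41.80
On Form Y, PR 41.80 falls between score 18 (PR 35.1) and 23 (PR 54.8).
Interpolate: 18 + (41.80 − 35.1)/(54.8 − 35.1) × (23 − 18) = 19.7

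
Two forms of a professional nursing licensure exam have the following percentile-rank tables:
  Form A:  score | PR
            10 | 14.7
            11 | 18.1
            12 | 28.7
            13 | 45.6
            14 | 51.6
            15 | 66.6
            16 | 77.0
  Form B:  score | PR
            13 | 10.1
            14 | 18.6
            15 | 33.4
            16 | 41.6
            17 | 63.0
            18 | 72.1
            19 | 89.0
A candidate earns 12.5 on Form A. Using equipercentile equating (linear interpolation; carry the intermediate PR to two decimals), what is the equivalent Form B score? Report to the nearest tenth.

15.5

PR of 12.5 on Form A: 28.7 + (12.5 − 12)/(13 − 12) × (45.6 − 28.7) = 37.15
On Form B, PR 37.15 falls between score 15 (PR 33.4) and 16 (PR 41.6).
Interpolate: 15 + (37.15 − 33.4)/(41.6 − 33.4) × (16 − 15) = 15.5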